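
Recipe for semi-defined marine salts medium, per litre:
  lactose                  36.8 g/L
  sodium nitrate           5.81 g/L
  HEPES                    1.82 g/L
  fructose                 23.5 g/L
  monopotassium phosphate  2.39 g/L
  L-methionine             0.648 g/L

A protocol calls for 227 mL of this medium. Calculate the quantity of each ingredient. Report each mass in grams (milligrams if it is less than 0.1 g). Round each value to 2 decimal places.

Scale factor relative to 1 L: 0.227.
lactose: 36.8 g/L × 0.227 L = 8.35 g
sodium nitrate: 5.81 g/L × 0.227 L = 1.32 g
HEPES: 1.82 g/L × 0.227 L = 0.41 g
fructose: 23.5 g/L × 0.227 L = 5.33 g
monopotassium phosphate: 2.39 g/L × 0.227 L = 0.54 g
L-methionine: 0.648 g/L × 0.227 L = 0.15 g

lactose 8.35 g; sodium nitrate 1.32 g; HEPES 0.41 g; fructose 5.33 g; monopotassium phosphate 0.54 g; L-methionine 0.15 g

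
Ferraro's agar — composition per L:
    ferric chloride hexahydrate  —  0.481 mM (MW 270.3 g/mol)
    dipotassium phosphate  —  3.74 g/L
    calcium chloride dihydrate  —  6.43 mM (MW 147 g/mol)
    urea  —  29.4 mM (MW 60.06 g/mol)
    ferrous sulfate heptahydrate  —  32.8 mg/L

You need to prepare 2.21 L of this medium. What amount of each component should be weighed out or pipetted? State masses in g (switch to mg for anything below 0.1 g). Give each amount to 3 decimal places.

ferric chloride hexahydrate 0.287 g; dipotassium phosphate 8.265 g; calcium chloride dihydrate 2.089 g; urea 3.902 g; ferrous sulfate heptahydrate 72.488 mg

Scale factor relative to 1 L: 2.21.
ferric chloride hexahydrate: 0.481 mmol/L × 270.3 g/mol × 2.21 L ÷ 1000 = 0.287 g
dipotassium phosphate: 3.74 g/L × 2.21 L = 8.265 g
calcium chloride dihydrate: 6.43 mmol/L × 147 g/mol × 2.21 L ÷ 1000 = 2.089 g
urea: 29.4 mmol/L × 60.06 g/mol × 2.21 L ÷ 1000 = 3.902 g
ferrous sulfate heptahydrate: 32.8 mg/L × 2.21 L = 72.488 mg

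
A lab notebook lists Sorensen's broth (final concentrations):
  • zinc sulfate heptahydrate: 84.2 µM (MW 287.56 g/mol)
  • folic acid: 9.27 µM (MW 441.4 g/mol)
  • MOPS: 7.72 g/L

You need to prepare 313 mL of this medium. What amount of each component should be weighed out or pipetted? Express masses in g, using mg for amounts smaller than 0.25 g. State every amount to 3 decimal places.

Scale factor relative to 1 L: 0.313.
zinc sulfate heptahydrate: 84.2 µmol/L × 287.56 g/mol × 0.313 L ÷ 1000 = 7.579 mg
folic acid: 9.27 µmol/L × 441.4 g/mol × 0.313 L ÷ 1000 = 1.281 mg
MOPS: 7.72 g/L × 0.313 L = 2.416 g

zinc sulfate heptahydrate 7.579 mg; folic acid 1.281 mg; MOPS 2.416 g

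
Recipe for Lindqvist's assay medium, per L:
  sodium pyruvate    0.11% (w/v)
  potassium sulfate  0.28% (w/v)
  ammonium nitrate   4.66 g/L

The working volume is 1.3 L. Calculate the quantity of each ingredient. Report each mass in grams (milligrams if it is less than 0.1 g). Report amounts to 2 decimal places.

Scale factor relative to 1 L: 1.3.
sodium pyruvate: 0.11 g per 100 mL × 1300 mL ÷ 100 = 1.43 g
potassium sulfate: 0.28% w/v = 2.8 g/L → 2.8 × 1.3 L = 3.64 g
ammonium nitrate: 4.66 g/L × 1.3 L = 6.06 g

sodium pyruvate 1.43 g; potassium sulfate 3.64 g; ammonium nitrate 6.06 g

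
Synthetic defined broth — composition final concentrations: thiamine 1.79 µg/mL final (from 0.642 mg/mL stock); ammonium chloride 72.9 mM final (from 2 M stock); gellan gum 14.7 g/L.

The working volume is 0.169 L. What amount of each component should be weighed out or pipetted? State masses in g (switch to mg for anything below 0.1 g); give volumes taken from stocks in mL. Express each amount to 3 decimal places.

thiamine 0.471 mL; ammonium chloride 6.160 mL; gellan gum 2.484 g

Scale factor relative to 1 L: 0.169.
thiamine: V = C2·V2/C1 = 1.79 µg/mL × 169 mL ÷ 642 µg/mL = 0.471 mL
ammonium chloride: C1V1 = C2V2 → 72.9 mM × 169 mL ÷ 2000 mM = 6.160 mL
gellan gum: 14.7 g/L × 0.169 L = 2.484 g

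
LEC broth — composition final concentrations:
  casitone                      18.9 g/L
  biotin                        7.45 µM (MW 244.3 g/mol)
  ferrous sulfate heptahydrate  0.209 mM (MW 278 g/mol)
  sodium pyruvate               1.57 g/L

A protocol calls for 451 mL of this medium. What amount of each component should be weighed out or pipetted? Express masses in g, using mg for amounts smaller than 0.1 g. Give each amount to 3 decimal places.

casitone 8.524 g; biotin 0.821 mg; ferrous sulfate heptahydrate 26.204 mg; sodium pyruvate 0.708 g

Target volume = 451 mL = 0.451 L.
casitone: 18.9 g/L × 0.451 L = 8.524 g
biotin: 7.45 µmol/L × 244.3 g/mol × 0.451 L ÷ 1000 = 0.821 mg
ferrous sulfate heptahydrate: 0.209 mmol/L × 278 mg/mmol × 0.451 L = 26.204 mg
sodium pyruvate: 1.57 g/L × 0.451 L = 0.708 g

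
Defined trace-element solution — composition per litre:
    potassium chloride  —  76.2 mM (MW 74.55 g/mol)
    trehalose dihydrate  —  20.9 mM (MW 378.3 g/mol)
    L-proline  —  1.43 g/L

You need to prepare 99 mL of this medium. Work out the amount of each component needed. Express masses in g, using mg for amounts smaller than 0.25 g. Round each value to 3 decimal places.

potassium chloride 0.562 g; trehalose dihydrate 0.783 g; L-proline 141.570 mg

Target volume = 99 mL = 0.099 L.
potassium chloride: 76.2 mmol/L × 74.55 g/mol × 0.099 L ÷ 1000 = 0.562 g
trehalose dihydrate: 20.9 mmol/L × 378.3 g/mol × 0.099 L ÷ 1000 = 0.783 g
L-proline: 1.43 g/L × 0.099 L = 0.14157 g = 141.570 mg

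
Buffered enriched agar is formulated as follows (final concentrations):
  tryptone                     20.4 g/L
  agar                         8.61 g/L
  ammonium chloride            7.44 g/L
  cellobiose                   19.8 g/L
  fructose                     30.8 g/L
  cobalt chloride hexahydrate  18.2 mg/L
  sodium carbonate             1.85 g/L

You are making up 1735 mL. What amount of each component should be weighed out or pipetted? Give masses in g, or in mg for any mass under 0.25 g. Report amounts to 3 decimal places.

Target volume = 1735 mL = 1.735 L.
tryptone: 20.4 g/L × 1.735 L = 35.394 g
agar: 8.61 g/L × 1.735 L = 14.938 g
ammonium chloride: 7.44 g/L × 1.735 L = 12.908 g
cellobiose: 19.8 g/L × 1.735 L = 34.353 g
fructose: 30.8 g/L × 1.735 L = 53.438 g
cobalt chloride hexahydrate: 18.2 mg/L × 1.735 L = 31.577 mg
sodium carbonate: 1.85 g/L × 1.735 L = 3.210 g

tryptone 35.394 g; agar 14.938 g; ammonium chloride 12.908 g; cellobiose 34.353 g; fructose 53.438 g; cobalt chloride hexahydrate 31.577 mg; sodium carbonate 3.210 g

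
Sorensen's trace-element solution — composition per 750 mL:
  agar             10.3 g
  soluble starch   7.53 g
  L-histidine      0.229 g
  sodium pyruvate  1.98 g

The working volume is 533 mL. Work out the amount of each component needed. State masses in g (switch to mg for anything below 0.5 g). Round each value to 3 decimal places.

Ratio of target to recipe volume: 533 / 750 = 0.710667.
agar: 10.3 g × (533 mL / 750 mL) = 7.320 g
soluble starch: 7.53 g × (533 mL / 750 mL) = 5.351 g
L-histidine: 0.229 g × (533 mL / 750 mL) = 0.162743 g = 162.743 mg
sodium pyruvate: 1.98 g × (533 mL / 750 mL) = 1.407 g

agar 7.320 g; soluble starch 5.351 g; L-histidine 162.743 mg; sodium pyruvate 1.407 g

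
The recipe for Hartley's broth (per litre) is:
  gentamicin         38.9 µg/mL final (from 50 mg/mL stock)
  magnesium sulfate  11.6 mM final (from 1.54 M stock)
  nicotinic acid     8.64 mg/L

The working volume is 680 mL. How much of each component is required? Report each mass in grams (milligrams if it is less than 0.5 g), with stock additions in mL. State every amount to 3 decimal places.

gentamicin 0.529 mL; magnesium sulfate 5.122 mL; nicotinic acid 5.875 mg

Working volume: 680 mL = 0.68 L.
gentamicin: V = C2·V2/C1 = 38.9 µg/mL × 680 mL ÷ 50000 µg/mL = 0.529 mL
magnesium sulfate: dilute stock: 11.6 mM × 680 mL ÷ 1540 mM = 5.122 mL
nicotinic acid: 8.64 mg/L × 0.68 L = 5.875 mg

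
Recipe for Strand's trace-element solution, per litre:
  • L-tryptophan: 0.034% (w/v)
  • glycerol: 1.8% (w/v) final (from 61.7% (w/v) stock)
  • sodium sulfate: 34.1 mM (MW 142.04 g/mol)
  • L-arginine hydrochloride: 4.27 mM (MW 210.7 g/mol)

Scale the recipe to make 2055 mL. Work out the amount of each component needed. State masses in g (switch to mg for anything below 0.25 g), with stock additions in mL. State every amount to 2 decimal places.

L-tryptophan 0.70 g; glycerol 59.95 mL; sodium sulfate 9.95 g; L-arginine hydrochloride 1.85 g

Working volume: 2055 mL = 2.055 L.
L-tryptophan: 0.034% w/v = 0.34 g/L → 0.34 × 2.055 L = 0.70 g
glycerol: C1V1 = C2V2 → 1.8% ÷ 61.7% × 2055 mL = 59.95 mL
sodium sulfate: 34.1 mmol/L × 142.04 g/mol × 2.055 L ÷ 1000 = 9.95 g
L-arginine hydrochloride: 4.27 mmol/L × 210.7 g/mol × 2.055 L ÷ 1000 = 1.85 g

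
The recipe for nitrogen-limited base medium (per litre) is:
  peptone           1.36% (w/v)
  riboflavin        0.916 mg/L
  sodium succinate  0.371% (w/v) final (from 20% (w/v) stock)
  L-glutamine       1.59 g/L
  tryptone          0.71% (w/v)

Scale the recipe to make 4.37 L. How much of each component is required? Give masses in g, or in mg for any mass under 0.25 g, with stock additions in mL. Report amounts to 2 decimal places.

peptone 59.43 g; riboflavin 4.00 mg; sodium succinate 81.06 mL; L-glutamine 6.95 g; tryptone 31.03 g

Scale factor relative to 1 L: 4.37.
peptone: 1.36% w/v = 13.6 g/L → 13.6 × 4.37 L = 59.43 g
riboflavin: 0.916 mg/L × 4.37 L = 4.00 mg
sodium succinate: V = C2·V2/C1 = 0.371% ÷ 20% × 4370 mL = 81.06 mL
L-glutamine: 1.59 g/L × 4.37 L = 6.95 g
tryptone: 0.71% w/v = 7.1 g/L → 7.1 × 4.37 L = 31.03 g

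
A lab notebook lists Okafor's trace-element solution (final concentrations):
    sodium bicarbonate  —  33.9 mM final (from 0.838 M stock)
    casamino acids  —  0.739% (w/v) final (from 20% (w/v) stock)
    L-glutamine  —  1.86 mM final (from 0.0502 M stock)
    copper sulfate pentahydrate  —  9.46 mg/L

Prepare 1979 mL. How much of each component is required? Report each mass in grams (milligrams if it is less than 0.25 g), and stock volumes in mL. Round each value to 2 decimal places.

sodium bicarbonate 80.06 mL; casamino acids 73.12 mL; L-glutamine 73.33 mL; copper sulfate pentahydrate 18.72 mg

Target volume = 1979 mL = 1.979 L.
sodium bicarbonate: dilute stock: 33.9 mM × 1979 mL ÷ 838 mM = 80.06 mL
casamino acids: V = C2·V2/C1 = 0.739% ÷ 20% × 1979 mL = 73.12 mL
L-glutamine: C1V1 = C2V2 → 1.86 mM × 1979 mL ÷ 50.2 mM = 73.33 mL
copper sulfate pentahydrate: 9.46 mg/L × 1.979 L = 18.72 mg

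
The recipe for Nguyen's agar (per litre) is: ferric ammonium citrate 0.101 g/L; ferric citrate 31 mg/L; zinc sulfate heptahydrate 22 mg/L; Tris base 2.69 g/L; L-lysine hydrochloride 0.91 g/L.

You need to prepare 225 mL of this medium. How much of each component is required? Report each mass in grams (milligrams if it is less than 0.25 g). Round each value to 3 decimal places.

ferric ammonium citrate 22.725 mg; ferric citrate 6.975 mg; zinc sulfate heptahydrate 4.950 mg; Tris base 0.605 g; L-lysine hydrochloride 204.750 mg

Scale factor relative to 1 L: 0.225.
ferric ammonium citrate: 0.101 g/L × 0.225 L = 0.022725 g = 22.725 mg
ferric citrate: 31 mg/L × 0.225 L = 6.975 mg
zinc sulfate heptahydrate: 22 mg/L × 0.225 L = 4.950 mg
Tris base: 2.69 g/L × 0.225 L = 0.605 g
L-lysine hydrochloride: 0.91 g/L × 0.225 L = 0.20475 g = 204.750 mg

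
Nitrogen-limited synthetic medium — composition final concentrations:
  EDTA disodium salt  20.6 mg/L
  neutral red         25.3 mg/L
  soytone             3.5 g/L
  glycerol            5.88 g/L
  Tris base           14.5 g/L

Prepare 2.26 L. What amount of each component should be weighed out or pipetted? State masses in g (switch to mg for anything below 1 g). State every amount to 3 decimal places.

EDTA disodium salt 46.556 mg; neutral red 57.178 mg; soytone 7.910 g; glycerol 13.289 g; Tris base 32.770 g

Scale factor relative to 1 L: 2.26.
EDTA disodium salt: 20.6 mg/L × 2.26 L = 46.556 mg
neutral red: 25.3 mg/L × 2.26 L = 57.178 mg
soytone: 3.5 g/L × 2.26 L = 7.910 g
glycerol: 5.88 g/L × 2.26 L = 13.289 g
Tris base: 14.5 g/L × 2.26 L = 32.770 g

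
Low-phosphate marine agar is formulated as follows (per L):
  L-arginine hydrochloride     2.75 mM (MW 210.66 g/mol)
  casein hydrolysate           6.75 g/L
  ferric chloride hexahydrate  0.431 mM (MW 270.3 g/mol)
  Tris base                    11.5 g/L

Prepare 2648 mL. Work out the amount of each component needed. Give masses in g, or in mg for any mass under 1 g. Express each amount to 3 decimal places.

Scale factor relative to 1 L: 2.648.
L-arginine hydrochloride: 2.75 mmol/L × 210.66 g/mol × 2.648 L ÷ 1000 = 1.534 g
casein hydrolysate: 6.75 g/L × 2.648 L = 17.874 g
ferric chloride hexahydrate: 0.431 mmol/L × 270.3 mg/mmol × 2.648 L = 308.490 mg
Tris base: 11.5 g/L × 2.648 L = 30.452 g

L-arginine hydrochloride 1.534 g; casein hydrolysate 17.874 g; ferric chloride hexahydrate 308.490 mg; Tris base 30.452 g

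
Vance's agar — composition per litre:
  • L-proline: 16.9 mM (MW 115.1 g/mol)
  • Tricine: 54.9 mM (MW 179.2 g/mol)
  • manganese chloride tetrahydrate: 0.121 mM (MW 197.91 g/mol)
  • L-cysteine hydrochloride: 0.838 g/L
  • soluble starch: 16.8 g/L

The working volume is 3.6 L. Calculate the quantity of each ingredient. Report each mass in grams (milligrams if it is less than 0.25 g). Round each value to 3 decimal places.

L-proline 7.003 g; Tricine 35.417 g; manganese chloride tetrahydrate 86.210 mg; L-cysteine hydrochloride 3.017 g; soluble starch 60.480 g

Working volume: 3.6 L.
L-proline: 16.9 mmol/L × 115.1 g/mol × 3.6 L ÷ 1000 = 7.003 g
Tricine: 54.9 mmol/L × 179.2 g/mol × 3.6 L ÷ 1000 = 35.417 g
manganese chloride tetrahydrate: 0.121 mmol/L × 197.91 mg/mmol × 3.6 L = 86.210 mg
L-cysteine hydrochloride: 0.838 g/L × 3.6 L = 3.017 g
soluble starch: 16.8 g/L × 3.6 L = 60.480 g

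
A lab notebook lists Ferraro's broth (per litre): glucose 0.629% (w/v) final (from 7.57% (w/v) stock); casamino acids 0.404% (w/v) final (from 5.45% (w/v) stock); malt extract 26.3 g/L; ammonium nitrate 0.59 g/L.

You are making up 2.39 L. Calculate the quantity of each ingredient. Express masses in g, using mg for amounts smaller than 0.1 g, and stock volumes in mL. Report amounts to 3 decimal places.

Scale factor relative to 1 L: 2.39.
glucose: V = C2·V2/C1 = 0.629% ÷ 7.57% × 2390 mL = 198.588 mL
casamino acids: dilute stock: 0.404% ÷ 5.45% × 2390 mL = 177.167 mL
malt extract: 26.3 g/L × 2.39 L = 62.857 g
ammonium nitrate: 0.59 g/L × 2.39 L = 1.410 g

glucose 198.588 mL; casamino acids 177.167 mL; malt extract 62.857 g; ammonium nitrate 1.410 g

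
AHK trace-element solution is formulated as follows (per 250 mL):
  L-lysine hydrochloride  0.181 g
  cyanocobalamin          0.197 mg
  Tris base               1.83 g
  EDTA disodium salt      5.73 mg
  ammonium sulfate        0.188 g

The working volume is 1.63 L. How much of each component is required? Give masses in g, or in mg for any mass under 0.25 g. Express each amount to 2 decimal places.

L-lysine hydrochloride 1.18 g; cyanocobalamin 1.28 mg; Tris base 11.93 g; EDTA disodium salt 37.36 mg; ammonium sulfate 1.23 g

Scale factor = 1630 mL / 250 mL = 6.52.
L-lysine hydrochloride: 0.181 g × (1630 mL / 250 mL) = 1.18 g
cyanocobalamin: 0.197 mg × (1630 mL / 250 mL) = 1.28 mg
Tris base: 1.83 g × (1630 mL / 250 mL) = 11.93 g
EDTA disodium salt: 5.73 mg × (1630 mL / 250 mL) = 37.36 mg
ammonium sulfate: 0.188 g × (1630 mL / 250 mL) = 1.23 g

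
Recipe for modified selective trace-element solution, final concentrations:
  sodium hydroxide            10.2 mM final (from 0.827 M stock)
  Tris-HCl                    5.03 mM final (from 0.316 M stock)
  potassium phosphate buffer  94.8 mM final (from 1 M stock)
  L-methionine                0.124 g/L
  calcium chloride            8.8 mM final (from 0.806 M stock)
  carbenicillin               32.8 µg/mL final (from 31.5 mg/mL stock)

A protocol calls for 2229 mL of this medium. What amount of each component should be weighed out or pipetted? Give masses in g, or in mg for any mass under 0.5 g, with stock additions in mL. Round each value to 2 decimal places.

sodium hydroxide 27.49 mL; Tris-HCl 35.48 mL; potassium phosphate buffer 211.31 mL; L-methionine 276.40 mg; calcium chloride 24.34 mL; carbenicillin 2.32 mL

Working volume: 2229 mL = 2.229 L.
sodium hydroxide: C1V1 = C2V2 → 10.2 mM × 2229 mL ÷ 827 mM = 27.49 mL
Tris-HCl: dilute stock: 5.03 mM × 2229 mL ÷ 316 mM = 35.48 mL
potassium phosphate buffer: C1V1 = C2V2 → 94.8 mM × 2229 mL ÷ 1000 mM = 211.31 mL
L-methionine: 0.124 g/L × 2.229 L = 0.276396 g = 276.40 mg
calcium chloride: dilute stock: 8.8 mM × 2229 mL ÷ 806 mM = 24.34 mL
carbenicillin: dilute stock: 32.8 µg/mL × 2229 mL ÷ 31500 µg/mL = 2.32 mL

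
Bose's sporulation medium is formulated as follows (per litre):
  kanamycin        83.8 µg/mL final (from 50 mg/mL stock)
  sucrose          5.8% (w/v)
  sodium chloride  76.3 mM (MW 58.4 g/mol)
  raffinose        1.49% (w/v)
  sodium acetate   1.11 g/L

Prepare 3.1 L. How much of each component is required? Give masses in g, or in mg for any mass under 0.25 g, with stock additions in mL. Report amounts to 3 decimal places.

Working volume: 3.1 L.
kanamycin: V = C2·V2/C1 = 83.8 µg/mL × 3100 mL ÷ 50000 µg/mL = 5.196 mL
sucrose: 5.8 g per 100 mL × 3100 mL ÷ 100 = 179.800 g
sodium chloride: 76.3 mmol/L × 58.4 g/mol × 3.1 L ÷ 1000 = 13.813 g
raffinose: 1.49% w/v = 14.9 g/L → 14.9 × 3.1 L = 46.190 g
sodium acetate: 1.11 g/L × 3.1 L = 3.441 g

kanamycin 5.196 mL; sucrose 179.800 g; sodium chloride 13.813 g; raffinose 46.190 g; sodium acetate 3.441 g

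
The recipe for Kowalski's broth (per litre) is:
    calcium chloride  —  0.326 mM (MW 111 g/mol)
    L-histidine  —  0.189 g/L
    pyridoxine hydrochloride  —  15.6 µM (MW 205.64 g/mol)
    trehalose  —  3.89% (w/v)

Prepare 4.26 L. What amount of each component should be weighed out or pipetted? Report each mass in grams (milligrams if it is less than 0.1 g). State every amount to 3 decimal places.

calcium chloride 0.154 g; L-histidine 0.805 g; pyridoxine hydrochloride 13.666 mg; trehalose 165.714 g

Working volume: 4.26 L.
calcium chloride: 0.326 mmol/L × 111 g/mol × 4.26 L ÷ 1000 = 0.154 g
L-histidine: 0.189 g/L × 4.26 L = 0.805 g
pyridoxine hydrochloride: 15.6 µmol/L × 205.64 g/mol × 4.26 L ÷ 1000 = 13.666 mg
trehalose: 3.89% w/v = 38.9 g/L → 38.9 × 4.26 L = 165.714 g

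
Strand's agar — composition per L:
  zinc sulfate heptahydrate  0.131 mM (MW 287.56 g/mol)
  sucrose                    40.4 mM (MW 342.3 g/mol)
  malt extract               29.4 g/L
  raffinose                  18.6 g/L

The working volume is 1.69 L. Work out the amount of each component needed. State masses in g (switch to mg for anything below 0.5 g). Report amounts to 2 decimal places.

zinc sulfate heptahydrate 63.66 mg; sucrose 23.37 g; malt extract 49.69 g; raffinose 31.43 g

Scale factor relative to 1 L: 1.69.
zinc sulfate heptahydrate: 0.131 mmol/L × 287.56 mg/mmol × 1.69 L = 63.66 mg
sucrose: 40.4 mmol/L × 342.3 g/mol × 1.69 L ÷ 1000 = 23.37 g
malt extract: 29.4 g/L × 1.69 L = 49.69 g
raffinose: 18.6 g/L × 1.69 L = 31.43 g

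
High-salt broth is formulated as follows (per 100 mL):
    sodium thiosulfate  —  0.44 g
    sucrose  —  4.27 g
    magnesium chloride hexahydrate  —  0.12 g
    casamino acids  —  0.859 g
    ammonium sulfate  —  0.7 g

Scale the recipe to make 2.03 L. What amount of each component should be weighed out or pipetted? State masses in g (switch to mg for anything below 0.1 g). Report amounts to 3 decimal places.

Scale factor = 2030 mL / 100 mL = 20.3.
sodium thiosulfate: 0.44 g × (2030 mL / 100 mL) = 8.932 g
sucrose: 4.27 g × (2030 mL / 100 mL) = 86.681 g
magnesium chloride hexahydrate: 0.12 g × (2030 mL / 100 mL) = 2.436 g
casamino acids: 0.859 g × (2030 mL / 100 mL) = 17.438 g
ammonium sulfate: 0.7 g × (2030 mL / 100 mL) = 14.210 g

sodium thiosulfate 8.932 g; sucrose 86.681 g; magnesium chloride hexahydrate 2.436 g; casamino acids 17.438 g; ammonium sulfate 14.210 g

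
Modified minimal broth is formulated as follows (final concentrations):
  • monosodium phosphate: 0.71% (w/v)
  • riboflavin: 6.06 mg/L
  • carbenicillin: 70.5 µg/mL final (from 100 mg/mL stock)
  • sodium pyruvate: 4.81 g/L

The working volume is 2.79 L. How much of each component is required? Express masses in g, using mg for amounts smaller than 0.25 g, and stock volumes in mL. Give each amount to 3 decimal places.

Working volume: 2.79 L.
monosodium phosphate: 0.71% w/v = 7.1 g/L → 7.1 × 2.79 L = 19.809 g
riboflavin: 6.06 mg/L × 2.79 L = 16.907 mg
carbenicillin: V = C2·V2/C1 = 70.5 µg/mL × 2790 mL ÷ 100000 µg/mL = 1.967 mL
sodium pyruvate: 4.81 g/L × 2.79 L = 13.420 g

monosodium phosphate 19.809 g; riboflavin 16.907 mg; carbenicillin 1.967 mL; sodium pyruvate 13.420 g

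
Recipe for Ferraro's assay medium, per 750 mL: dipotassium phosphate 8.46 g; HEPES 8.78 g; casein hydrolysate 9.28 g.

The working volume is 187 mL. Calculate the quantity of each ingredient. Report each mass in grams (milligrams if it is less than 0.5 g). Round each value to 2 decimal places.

Ratio of target to recipe volume: 187 / 750 = 0.249333.
dipotassium phosphate: 8.46 g × (187 mL / 750 mL) = 2.11 g
HEPES: 8.78 g × (187 mL / 750 mL) = 2.19 g
casein hydrolysate: 9.28 g × (187 mL / 750 mL) = 2.31 g

dipotassium phosphate 2.11 g; HEPES 2.19 g; casein hydrolysate 2.31 g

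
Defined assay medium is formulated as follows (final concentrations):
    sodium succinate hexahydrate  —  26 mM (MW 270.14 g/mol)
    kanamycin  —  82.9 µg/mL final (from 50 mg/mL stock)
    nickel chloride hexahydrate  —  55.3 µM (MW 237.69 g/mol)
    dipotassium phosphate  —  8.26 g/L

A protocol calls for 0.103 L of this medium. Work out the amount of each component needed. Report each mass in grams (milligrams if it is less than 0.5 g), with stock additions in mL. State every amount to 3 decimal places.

Working volume: 0.103 L.
sodium succinate hexahydrate: 26 mmol/L × 270.14 g/mol × 0.103 L ÷ 1000 = 0.723 g
kanamycin: V = C2·V2/C1 = 82.9 µg/mL × 103 mL ÷ 50000 µg/mL = 0.171 mL
nickel chloride hexahydrate: 55.3 µmol/L × 237.69 g/mol × 0.103 L ÷ 1000 = 1.354 mg
dipotassium phosphate: 8.26 g/L × 0.103 L = 0.851 g

sodium succinate hexahydrate 0.723 g; kanamycin 0.171 mL; nickel chloride hexahydrate 1.354 mg; dipotassium phosphate 0.851 g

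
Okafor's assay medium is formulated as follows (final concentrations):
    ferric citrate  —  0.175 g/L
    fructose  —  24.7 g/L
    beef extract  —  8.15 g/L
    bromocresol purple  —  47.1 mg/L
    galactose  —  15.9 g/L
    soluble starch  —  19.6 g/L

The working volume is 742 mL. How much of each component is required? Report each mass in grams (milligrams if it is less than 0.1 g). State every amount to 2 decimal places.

Working volume: 742 mL = 0.742 L.
ferric citrate: 0.175 g/L × 0.742 L = 0.13 g
fructose: 24.7 g/L × 0.742 L = 18.33 g
beef extract: 8.15 g/L × 0.742 L = 6.05 g
bromocresol purple: 47.1 mg/L × 0.742 L = 34.95 mg
galactose: 15.9 g/L × 0.742 L = 11.80 g
soluble starch: 19.6 g/L × 0.742 L = 14.54 g

ferric citrate 0.13 g; fructose 18.33 g; beef extract 6.05 g; bromocresol purple 34.95 mg; galactose 11.80 g; soluble starch 14.54 g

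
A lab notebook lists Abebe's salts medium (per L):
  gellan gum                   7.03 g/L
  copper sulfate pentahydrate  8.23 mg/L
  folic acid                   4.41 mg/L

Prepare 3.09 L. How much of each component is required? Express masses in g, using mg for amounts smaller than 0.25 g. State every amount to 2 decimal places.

gellan gum 21.72 g; copper sulfate pentahydrate 25.43 mg; folic acid 13.63 mg

Working volume: 3.09 L.
gellan gum: 7.03 g/L × 3.09 L = 21.72 g
copper sulfate pentahydrate: 8.23 mg/L × 3.09 L = 25.43 mg
folic acid: 4.41 mg/L × 3.09 L = 13.63 mg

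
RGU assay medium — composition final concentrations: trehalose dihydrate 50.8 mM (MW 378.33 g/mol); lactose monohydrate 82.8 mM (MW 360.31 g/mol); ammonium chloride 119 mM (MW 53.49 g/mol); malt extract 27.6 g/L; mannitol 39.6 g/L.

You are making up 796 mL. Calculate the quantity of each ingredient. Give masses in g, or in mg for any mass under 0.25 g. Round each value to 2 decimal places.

Target volume = 796 mL = 0.796 L.
trehalose dihydrate: 50.8 mmol/L × 378.33 g/mol × 0.796 L ÷ 1000 = 15.30 g
lactose monohydrate: 82.8 mmol/L × 360.31 g/mol × 0.796 L ÷ 1000 = 23.75 g
ammonium chloride: 119 mmol/L × 53.49 g/mol × 0.796 L ÷ 1000 = 5.07 g
malt extract: 27.6 g/L × 0.796 L = 21.97 g
mannitol: 39.6 g/L × 0.796 L = 31.52 g

trehalose dihydrate 15.30 g; lactose monohydrate 23.75 g; ammonium chloride 5.07 g; malt extract 21.97 g; mannitol 31.52 g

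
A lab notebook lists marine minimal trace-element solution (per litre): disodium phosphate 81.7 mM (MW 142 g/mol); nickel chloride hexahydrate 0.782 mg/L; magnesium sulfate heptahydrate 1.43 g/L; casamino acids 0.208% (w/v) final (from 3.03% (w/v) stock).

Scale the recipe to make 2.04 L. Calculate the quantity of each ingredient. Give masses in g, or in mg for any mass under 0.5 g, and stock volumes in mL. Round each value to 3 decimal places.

disodium phosphate 23.667 g; nickel chloride hexahydrate 1.595 mg; magnesium sulfate heptahydrate 2.917 g; casamino acids 140.040 mL

Working volume: 2.04 L.
disodium phosphate: 81.7 mmol/L × 142 g/mol × 2.04 L ÷ 1000 = 23.667 g
nickel chloride hexahydrate: 0.782 mg/L × 2.04 L = 1.595 mg
magnesium sulfate heptahydrate: 1.43 g/L × 2.04 L = 2.917 g
casamino acids: dilute stock: 0.208% ÷ 3.03% × 2040 mL = 140.040 mL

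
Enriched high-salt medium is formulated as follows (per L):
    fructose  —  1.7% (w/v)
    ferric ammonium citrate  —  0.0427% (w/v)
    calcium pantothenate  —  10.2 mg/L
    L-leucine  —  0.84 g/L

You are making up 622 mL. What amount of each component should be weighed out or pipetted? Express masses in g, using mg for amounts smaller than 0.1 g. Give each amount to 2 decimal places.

fructose 10.57 g; ferric ammonium citrate 0.27 g; calcium pantothenate 6.34 mg; L-leucine 0.52 g

Working volume: 622 mL = 0.622 L.
fructose: 1.7 g per 100 mL × 622 mL ÷ 100 = 10.57 g
ferric ammonium citrate: 0.0427 g per 100 mL × 622 mL ÷ 100 = 0.27 g
calcium pantothenate: 10.2 mg/L × 0.622 L = 6.34 mg
L-leucine: 0.84 g/L × 0.622 L = 0.52 g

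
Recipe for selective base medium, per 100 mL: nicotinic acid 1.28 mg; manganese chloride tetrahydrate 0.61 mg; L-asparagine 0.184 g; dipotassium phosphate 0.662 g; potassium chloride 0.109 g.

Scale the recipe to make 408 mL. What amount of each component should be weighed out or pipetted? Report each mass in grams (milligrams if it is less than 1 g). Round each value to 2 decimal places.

Ratio of target to recipe volume: 408 / 100 = 4.08.
nicotinic acid: 1.28 mg × (408 mL / 100 mL) = 5.22 mg
manganese chloride tetrahydrate: 0.61 mg × (408 mL / 100 mL) = 2.49 mg
L-asparagine: 0.184 g × (408 mL / 100 mL) = 0.75072 g = 750.72 mg
dipotassium phosphate: 0.662 g × (408 mL / 100 mL) = 2.70 g
potassium chloride: 0.109 g × (408 mL / 100 mL) = 0.44472 g = 444.72 mg

nicotinic acid 5.22 mg; manganese chloride tetrahydrate 2.49 mg; L-asparagine 750.72 mg; dipotassium phosphate 2.70 g; potassium chloride 444.72 mg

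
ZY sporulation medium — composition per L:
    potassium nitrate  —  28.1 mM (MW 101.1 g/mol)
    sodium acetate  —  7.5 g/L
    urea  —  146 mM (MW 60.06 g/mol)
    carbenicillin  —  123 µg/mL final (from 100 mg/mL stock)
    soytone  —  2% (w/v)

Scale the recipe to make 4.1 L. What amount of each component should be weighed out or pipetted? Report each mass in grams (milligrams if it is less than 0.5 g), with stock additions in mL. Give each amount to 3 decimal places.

Working volume: 4.1 L.
potassium nitrate: 28.1 mmol/L × 101.1 g/mol × 4.1 L ÷ 1000 = 11.648 g
sodium acetate: 7.5 g/L × 4.1 L = 30.750 g
urea: 146 mmol/L × 60.06 g/mol × 4.1 L ÷ 1000 = 35.952 g
carbenicillin: C1V1 = C2V2 → 123 µg/mL × 4100 mL ÷ 100000 µg/mL = 5.043 mL
soytone: 2 g per 100 mL × 4100 mL ÷ 100 = 82.000 g

potassium nitrate 11.648 g; sodium acetate 30.750 g; urea 35.952 g; carbenicillin 5.043 mL; soytone 82.000 g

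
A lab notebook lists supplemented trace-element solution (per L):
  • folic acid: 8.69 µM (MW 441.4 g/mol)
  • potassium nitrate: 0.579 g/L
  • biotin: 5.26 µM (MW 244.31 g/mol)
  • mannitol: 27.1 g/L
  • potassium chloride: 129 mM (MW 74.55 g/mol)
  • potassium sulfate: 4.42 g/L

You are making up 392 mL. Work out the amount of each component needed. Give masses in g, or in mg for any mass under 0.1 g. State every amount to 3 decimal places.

folic acid 1.504 mg; potassium nitrate 0.227 g; biotin 0.504 mg; mannitol 10.623 g; potassium chloride 3.770 g; potassium sulfate 1.733 g

Scale factor relative to 1 L: 0.392.
folic acid: 8.69 µmol/L × 441.4 g/mol × 0.392 L ÷ 1000 = 1.504 mg
potassium nitrate: 0.579 g/L × 0.392 L = 0.227 g
biotin: 5.26 µmol/L × 244.31 g/mol × 0.392 L ÷ 1000 = 0.504 mg
mannitol: 27.1 g/L × 0.392 L = 10.623 g
potassium chloride: 129 mmol/L × 74.55 g/mol × 0.392 L ÷ 1000 = 3.770 g
potassium sulfate: 4.42 g/L × 0.392 L = 1.733 g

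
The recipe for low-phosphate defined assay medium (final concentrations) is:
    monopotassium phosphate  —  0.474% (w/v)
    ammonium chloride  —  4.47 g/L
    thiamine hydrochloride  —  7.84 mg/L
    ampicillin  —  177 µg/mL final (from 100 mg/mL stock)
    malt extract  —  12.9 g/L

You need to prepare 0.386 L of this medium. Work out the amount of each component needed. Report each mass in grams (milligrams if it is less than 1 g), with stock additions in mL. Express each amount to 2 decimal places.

Scale factor relative to 1 L: 0.386.
monopotassium phosphate: 0.474 g per 100 mL × 386 mL ÷ 100 = 1.83 g
ammonium chloride: 4.47 g/L × 0.386 L = 1.73 g
thiamine hydrochloride: 7.84 mg/L × 0.386 L = 3.03 mg
ampicillin: C1V1 = C2V2 → 177 µg/mL × 386 mL ÷ 100000 µg/mL = 0.68 mL
malt extract: 12.9 g/L × 0.386 L = 4.98 g

monopotassium phosphate 1.83 g; ammonium chloride 1.73 g; thiamine hydrochloride 3.03 mg; ampicillin 0.68 mL; malt extract 4.98 g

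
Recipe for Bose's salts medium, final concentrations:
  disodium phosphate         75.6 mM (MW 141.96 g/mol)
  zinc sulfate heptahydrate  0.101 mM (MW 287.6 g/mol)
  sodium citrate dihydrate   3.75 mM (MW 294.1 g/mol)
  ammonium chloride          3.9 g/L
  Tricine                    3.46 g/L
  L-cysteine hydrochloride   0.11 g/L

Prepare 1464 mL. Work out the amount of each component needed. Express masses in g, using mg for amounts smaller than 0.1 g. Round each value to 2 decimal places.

Working volume: 1464 mL = 1.464 L.
disodium phosphate: 75.6 mmol/L × 141.96 g/mol × 1.464 L ÷ 1000 = 15.71 g
zinc sulfate heptahydrate: 0.101 mmol/L × 287.6 mg/mmol × 1.464 L = 42.53 mg
sodium citrate dihydrate: 3.75 mmol/L × 294.1 g/mol × 1.464 L ÷ 1000 = 1.61 g
ammonium chloride: 3.9 g/L × 1.464 L = 5.71 g
Tricine: 3.46 g/L × 1.464 L = 5.07 g
L-cysteine hydrochloride: 0.11 g/L × 1.464 L = 0.16 g

disodium phosphate 15.71 g; zinc sulfate heptahydrate 42.53 mg; sodium citrate dihydrate 1.61 g; ammonium chloride 5.71 g; Tricine 5.07 g; L-cysteine hydrochloride 0.16 g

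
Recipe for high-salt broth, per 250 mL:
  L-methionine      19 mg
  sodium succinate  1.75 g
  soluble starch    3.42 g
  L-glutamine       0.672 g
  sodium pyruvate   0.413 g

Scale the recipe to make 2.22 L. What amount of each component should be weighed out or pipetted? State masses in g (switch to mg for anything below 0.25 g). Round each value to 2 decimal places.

Scale factor = 2220 mL / 250 mL = 8.88.
L-methionine: 19 mg × (2220 mL / 250 mL) = 168.72 mg
sodium succinate: 1.75 g × (2220 mL / 250 mL) = 15.54 g
soluble starch: 3.42 g × (2220 mL / 250 mL) = 30.37 g
L-glutamine: 0.672 g × (2220 mL / 250 mL) = 5.97 g
sodium pyruvate: 0.413 g × (2220 mL / 250 mL) = 3.67 g

L-methionine 168.72 mg; sodium succinate 15.54 g; soluble starch 30.37 g; L-glutamine 5.97 g; sodium pyruvate 3.67 g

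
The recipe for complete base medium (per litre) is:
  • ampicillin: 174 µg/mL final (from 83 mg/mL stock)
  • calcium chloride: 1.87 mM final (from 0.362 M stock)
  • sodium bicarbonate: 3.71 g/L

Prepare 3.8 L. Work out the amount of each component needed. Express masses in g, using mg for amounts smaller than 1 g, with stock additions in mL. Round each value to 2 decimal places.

ampicillin 7.97 mL; calcium chloride 19.63 mL; sodium bicarbonate 14.10 g

Scale factor relative to 1 L: 3.8.
ampicillin: dilute stock: 174 µg/mL × 3800 mL ÷ 83000 µg/mL = 7.97 mL
calcium chloride: dilute stock: 1.87 mM × 3800 mL ÷ 362 mM = 19.63 mL
sodium bicarbonate: 3.71 g/L × 3.8 L = 14.10 g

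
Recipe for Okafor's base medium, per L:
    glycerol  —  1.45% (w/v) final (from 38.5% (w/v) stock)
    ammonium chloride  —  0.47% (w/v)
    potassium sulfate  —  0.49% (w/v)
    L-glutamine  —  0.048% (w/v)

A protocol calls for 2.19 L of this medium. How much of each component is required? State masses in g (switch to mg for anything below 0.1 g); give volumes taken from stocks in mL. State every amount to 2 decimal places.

Working volume: 2.19 L.
glycerol: dilute stock: 1.45% ÷ 38.5% × 2190 mL = 82.48 mL
ammonium chloride: 0.47 g per 100 mL × 2190 mL ÷ 100 = 10.29 g
potassium sulfate: 0.49% w/v = 4.9 g/L → 4.9 × 2.19 L = 10.73 g
L-glutamine: 0.048 g per 100 mL × 2190 mL ÷ 100 = 1.05 g

glycerol 82.48 mL; ammonium chloride 10.29 g; potassium sulfate 10.73 g; L-glutamine 1.05 g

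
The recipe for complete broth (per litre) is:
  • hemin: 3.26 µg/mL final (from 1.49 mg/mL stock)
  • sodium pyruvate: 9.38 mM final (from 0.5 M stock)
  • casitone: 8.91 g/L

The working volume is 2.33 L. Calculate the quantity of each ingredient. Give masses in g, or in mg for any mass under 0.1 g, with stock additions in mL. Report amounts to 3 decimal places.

Scale factor relative to 1 L: 2.33.
hemin: C1V1 = C2V2 → 3.26 µg/mL × 2330 mL ÷ 1490 µg/mL = 5.098 mL
sodium pyruvate: C1V1 = C2V2 → 9.38 mM × 2330 mL ÷ 500 mM = 43.711 mL
casitone: 8.91 g/L × 2.33 L = 20.760 g

hemin 5.098 mL; sodium pyruvate 43.711 mL; casitone 20.760 g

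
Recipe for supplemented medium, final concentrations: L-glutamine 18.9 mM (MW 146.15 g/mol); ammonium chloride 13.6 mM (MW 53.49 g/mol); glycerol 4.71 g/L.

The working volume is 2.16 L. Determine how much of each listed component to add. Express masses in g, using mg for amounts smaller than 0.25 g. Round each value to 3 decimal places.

L-glutamine 5.966 g; ammonium chloride 1.571 g; glycerol 10.174 g

Working volume: 2.16 L.
L-glutamine: 18.9 mmol/L × 146.15 g/mol × 2.16 L ÷ 1000 = 5.966 g
ammonium chloride: 13.6 mmol/L × 53.49 g/mol × 2.16 L ÷ 1000 = 1.571 g
glycerol: 4.71 g/L × 2.16 L = 10.174 g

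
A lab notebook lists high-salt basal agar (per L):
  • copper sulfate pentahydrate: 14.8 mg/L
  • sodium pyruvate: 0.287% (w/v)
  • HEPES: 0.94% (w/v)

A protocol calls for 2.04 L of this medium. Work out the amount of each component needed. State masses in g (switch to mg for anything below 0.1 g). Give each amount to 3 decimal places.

Working volume: 2.04 L.
copper sulfate pentahydrate: 14.8 mg/L × 2.04 L = 30.192 mg
sodium pyruvate: 0.287% w/v = 2.87 g/L → 2.87 × 2.04 L = 5.855 g
HEPES: 0.94 g per 100 mL × 2040 mL ÷ 100 = 19.176 g

copper sulfate pentahydrate 30.192 mg; sodium pyruvate 5.855 g; HEPES 19.176 g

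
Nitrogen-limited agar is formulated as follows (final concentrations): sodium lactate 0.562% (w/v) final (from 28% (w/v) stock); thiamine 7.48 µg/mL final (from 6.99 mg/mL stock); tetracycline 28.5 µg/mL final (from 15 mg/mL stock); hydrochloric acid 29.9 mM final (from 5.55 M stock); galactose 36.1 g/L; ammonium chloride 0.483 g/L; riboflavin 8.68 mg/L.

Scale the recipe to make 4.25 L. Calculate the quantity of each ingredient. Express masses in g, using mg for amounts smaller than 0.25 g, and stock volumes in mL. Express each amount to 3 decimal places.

Working volume: 4.25 L.
sodium lactate: dilute stock: 0.562% ÷ 28% × 4250 mL = 85.304 mL
thiamine: dilute stock: 7.48 µg/mL × 4250 mL ÷ 6990 µg/mL = 4.548 mL
tetracycline: dilute stock: 28.5 µg/mL × 4250 mL ÷ 15000 µg/mL = 8.075 mL
hydrochloric acid: C1V1 = C2V2 → 29.9 mM × 4250 mL ÷ 5550 mM = 22.896 mL
galactose: 36.1 g/L × 4.25 L = 153.425 g
ammonium chloride: 0.483 g/L × 4.25 L = 2.053 g
riboflavin: 8.68 mg/L × 4.25 L = 36.890 mg

sodium lactate 85.304 mL; thiamine 4.548 mL; tetracycline 8.075 mL; hydrochloric acid 22.896 mL; galactose 153.425 g; ammonium chloride 2.053 g; riboflavin 36.890 mg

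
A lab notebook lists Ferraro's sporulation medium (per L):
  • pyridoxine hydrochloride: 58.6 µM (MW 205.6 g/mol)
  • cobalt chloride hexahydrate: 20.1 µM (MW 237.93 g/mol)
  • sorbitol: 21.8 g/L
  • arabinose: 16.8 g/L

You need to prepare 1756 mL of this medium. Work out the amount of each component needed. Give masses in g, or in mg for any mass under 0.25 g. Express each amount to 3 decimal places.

pyridoxine hydrochloride 21.157 mg; cobalt chloride hexahydrate 8.398 mg; sorbitol 38.281 g; arabinose 29.501 g

Target volume = 1756 mL = 1.756 L.
pyridoxine hydrochloride: 58.6 µmol/L × 205.6 g/mol × 1.756 L ÷ 1000 = 21.157 mg
cobalt chloride hexahydrate: 20.1 µmol/L × 237.93 g/mol × 1.756 L ÷ 1000 = 8.398 mg
sorbitol: 21.8 g/L × 1.756 L = 38.281 g
arabinose: 16.8 g/L × 1.756 L = 29.501 g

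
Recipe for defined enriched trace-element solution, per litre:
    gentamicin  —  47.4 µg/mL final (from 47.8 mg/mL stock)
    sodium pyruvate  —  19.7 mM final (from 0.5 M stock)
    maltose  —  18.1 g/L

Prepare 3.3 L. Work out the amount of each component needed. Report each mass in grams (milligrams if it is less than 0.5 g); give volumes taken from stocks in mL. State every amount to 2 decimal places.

Scale factor relative to 1 L: 3.3.
gentamicin: C1V1 = C2V2 → 47.4 µg/mL × 3300 mL ÷ 47800 µg/mL = 3.27 mL
sodium pyruvate: V = C2·V2/C1 = 19.7 mM × 3300 mL ÷ 500 mM = 130.02 mL
maltose: 18.1 g/L × 3.3 L = 59.73 g

gentamicin 3.27 mL; sodium pyruvate 130.02 mL; maltose 59.73 g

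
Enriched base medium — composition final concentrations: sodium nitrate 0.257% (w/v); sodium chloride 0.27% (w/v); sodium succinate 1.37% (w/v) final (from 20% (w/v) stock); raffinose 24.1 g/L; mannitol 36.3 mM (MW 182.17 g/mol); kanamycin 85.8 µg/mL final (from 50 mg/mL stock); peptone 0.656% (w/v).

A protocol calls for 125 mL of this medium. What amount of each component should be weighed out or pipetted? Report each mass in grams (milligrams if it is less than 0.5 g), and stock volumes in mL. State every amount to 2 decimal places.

sodium nitrate 321.25 mg; sodium chloride 337.50 mg; sodium succinate 8.56 mL; raffinose 3.01 g; mannitol 0.83 g; kanamycin 0.21 mL; peptone 0.82 g

Scale factor relative to 1 L: 0.125.
sodium nitrate: 0.257 g per 100 mL × 125 mL ÷ 100 = 0.32125 g = 321.25 mg
sodium chloride: 0.27 g per 100 mL × 125 mL ÷ 100 = 0.3375 g = 337.50 mg
sodium succinate: dilute stock: 1.37% ÷ 20% × 125 mL = 8.56 mL
raffinose: 24.1 g/L × 0.125 L = 3.01 g
mannitol: 36.3 mmol/L × 182.17 g/mol × 0.125 L ÷ 1000 = 0.83 g
kanamycin: dilute stock: 85.8 µg/mL × 125 mL ÷ 50000 µg/mL = 0.21 mL
peptone: 0.656% w/v = 6.56 g/L → 6.56 × 0.125 L = 0.82 g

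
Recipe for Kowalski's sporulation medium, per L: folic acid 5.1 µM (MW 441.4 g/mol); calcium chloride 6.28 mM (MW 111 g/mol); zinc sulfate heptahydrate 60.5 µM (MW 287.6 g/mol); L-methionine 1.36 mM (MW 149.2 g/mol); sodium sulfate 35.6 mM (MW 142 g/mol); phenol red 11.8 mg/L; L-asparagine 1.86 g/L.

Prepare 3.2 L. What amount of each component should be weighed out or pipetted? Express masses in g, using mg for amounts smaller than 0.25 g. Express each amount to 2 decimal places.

folic acid 7.20 mg; calcium chloride 2.23 g; zinc sulfate heptahydrate 55.68 mg; L-methionine 0.65 g; sodium sulfate 16.18 g; phenol red 37.76 mg; L-asparagine 5.95 g

Scale factor relative to 1 L: 3.2.
folic acid: 5.1 µmol/L × 441.4 g/mol × 3.2 L ÷ 1000 = 7.20 mg
calcium chloride: 6.28 mmol/L × 111 g/mol × 3.2 L ÷ 1000 = 2.23 g
zinc sulfate heptahydrate: 60.5 µmol/L × 287.6 g/mol × 3.2 L ÷ 1000 = 55.68 mg
L-methionine: 1.36 mmol/L × 149.2 g/mol × 3.2 L ÷ 1000 = 0.65 g
sodium sulfate: 35.6 mmol/L × 142 g/mol × 3.2 L ÷ 1000 = 16.18 g
phenol red: 11.8 mg/L × 3.2 L = 37.76 mg
L-asparagine: 1.86 g/L × 3.2 L = 5.95 g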